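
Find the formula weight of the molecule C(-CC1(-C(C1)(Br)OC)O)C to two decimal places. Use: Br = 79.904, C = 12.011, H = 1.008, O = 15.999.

Molecular formula: C7H13BrO2.
M = 1×79.904 + 7×12.011 + 13×1.008 + 2×15.999 = 209.08 g/mol.

209.08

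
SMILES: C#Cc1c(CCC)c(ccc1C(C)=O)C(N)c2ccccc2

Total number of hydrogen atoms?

Hydrogens are implicit in SMILES; fill each atom to its normal valence:
  7 × C (aromatic): 1 H each → 7
  5 × C (aromatic): no H
  2 × C: 3 H each → 6
  2 × C: 2 H each → 4
  2 × C: 1 H each → 2
  2 × C: no H
  1 × N: 2 H
  1 × O: no H
  Total hydrogens = 21.

21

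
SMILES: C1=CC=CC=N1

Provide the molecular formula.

Heavy atoms from the SMILES: 5 C, 1 N.
Implicit hydrogens by atom environment:
  5 × C (aromatic): 1 H each → 5
  1 × N (aromatic): no H
  Total hydrogens = 5.
Molecular formula: C5H5N

C5H5N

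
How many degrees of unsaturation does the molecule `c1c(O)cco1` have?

3

Molecular formula from the SMILES: C4H4O2.
DoU = (2C + 2 + N − H − X)/2 = (2·4 + 2 + 0 − 4 − 0)/2 = 6/2 = 3.
(Structurally: 1 ring(s) + 2 π bond(s) = 3.)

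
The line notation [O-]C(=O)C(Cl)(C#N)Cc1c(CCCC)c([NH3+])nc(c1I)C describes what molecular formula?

C14H17ClIN3O2

Heavy atoms from the SMILES: 14 C, 1 Cl, 1 I, 3 N, 2 O.
Implicit hydrogens by atom environment:
  5 × C (aromatic): no H
  4 × C: 2 H each → 8
  3 × C: no H
  2 × C: 3 H each → 6
  1 × Cl: no H
  1 × I: no H
  1 × N (charge +1): 3 H
  1 × N (aromatic): no H
  1 × N: no H
  1 × O: no H
  1 × O (charge -1): no H
  Total hydrogens = 17.
Molecular formula: C14H17ClIN3O2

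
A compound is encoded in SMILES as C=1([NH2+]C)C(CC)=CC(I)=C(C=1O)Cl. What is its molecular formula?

C9H12ClINO+

Heavy atoms from the SMILES: 9 C, 1 Cl, 1 I, 1 N, 1 O.
Implicit hydrogens by atom environment:
  5 × C (aromatic): no H
  2 × C: 3 H each → 6
  1 × C: 2 H
  1 × C (aromatic): 1 H
  1 × Cl: no H
  1 × I: no H
  1 × N (charge +1): 2 H
  1 × O: 1 H
  Total hydrogens = 12.
Net charge +1.
Molecular formula: C9H12ClINO+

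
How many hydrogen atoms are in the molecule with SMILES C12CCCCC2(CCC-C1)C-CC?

24

Hydrogens are implicit in SMILES; fill each atom to its normal valence:
  10 × C: 2 H each → 20
  1 × C: 3 H
  1 × C: 1 H
  1 × C: no H
  Total hydrogens = 24.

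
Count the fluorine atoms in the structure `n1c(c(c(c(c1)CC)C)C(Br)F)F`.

The symbol for fluorine appears 2 times in the SMILES.

2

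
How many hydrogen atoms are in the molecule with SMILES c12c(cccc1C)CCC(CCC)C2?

Hydrogens are implicit in SMILES; fill each atom to its normal valence:
  5 × C: 2 H each → 10
  3 × C (aromatic): 1 H each → 3
  3 × C (aromatic): no H
  2 × C: 3 H each → 6
  1 × C: 1 H
  Total hydrogens = 20.

20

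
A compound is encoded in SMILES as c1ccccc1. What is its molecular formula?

C6H6

Heavy atoms from the SMILES: 6 C.
Implicit hydrogens by atom environment:
  6 × C (aromatic): 1 H each → 6
  Total hydrogens = 6.
Molecular formula: C6H6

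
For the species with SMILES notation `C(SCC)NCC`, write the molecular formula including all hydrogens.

C5H13NS

Heavy atoms from the SMILES: 5 C, 1 N, 1 S.
Implicit hydrogens by atom environment:
  3 × C: 2 H each → 6
  2 × C: 3 H each → 6
  1 × N: 1 H
  1 × S: no H
  Total hydrogens = 13.
Molecular formula: C5H13NS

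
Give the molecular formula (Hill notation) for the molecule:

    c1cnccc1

C5H5N

Heavy atoms from the SMILES: 5 C, 1 N.
Implicit hydrogens by atom environment:
  5 × C (aromatic): 1 H each → 5
  1 × N (aromatic): no H
  Total hydrogens = 5.
Molecular formula: C5H5N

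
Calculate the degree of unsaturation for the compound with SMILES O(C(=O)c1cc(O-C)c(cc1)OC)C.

Molecular formula from the SMILES: C10H12O4.
DoU = (2C + 2 + N − H − X)/2 = (2·10 + 2 + 0 − 12 − 0)/2 = 10/2 = 5.
(Structurally: 1 ring(s) + 4 π bond(s) = 5.)

5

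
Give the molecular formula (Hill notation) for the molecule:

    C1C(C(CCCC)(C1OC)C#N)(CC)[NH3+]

C12H23N2O+

Heavy atoms from the SMILES: 12 C, 2 N, 1 O.
Implicit hydrogens by atom environment:
  5 × C: 2 H each → 10
  3 × C: 3 H each → 9
  3 × C: no H
  1 × C: 1 H
  1 × N (charge +1): 3 H
  1 × N: no H
  1 × O: no H
  Total hydrogens = 23.
Net charge +1.
Molecular formula: C12H23N2O+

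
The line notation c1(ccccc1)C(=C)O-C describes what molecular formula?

Heavy atoms from the SMILES: 9 C, 1 O.
Implicit hydrogens by atom environment:
  5 × C (aromatic): 1 H each → 5
  1 × C: 3 H
  1 × C: 2 H
  1 × C: no H
  1 × C (aromatic): no H
  1 × O: no H
  Total hydrogens = 10.
Molecular formula: C9H10O

C9H10O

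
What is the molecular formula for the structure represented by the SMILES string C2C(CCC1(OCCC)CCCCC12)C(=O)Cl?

C14H23ClO2

Heavy atoms from the SMILES: 14 C, 1 Cl, 2 O.
Implicit hydrogens by atom environment:
  9 × C: 2 H each → 18
  2 × C: 1 H each → 2
  2 × C: no H
  2 × O: no H
  1 × C: 3 H
  1 × Cl: no H
  Total hydrogens = 23.
Molecular formula: C14H23ClO2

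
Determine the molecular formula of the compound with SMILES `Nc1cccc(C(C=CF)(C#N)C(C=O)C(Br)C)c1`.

Heavy atoms from the SMILES: 1 Br, 14 C, 1 F, 2 N, 1 O.
Implicit hydrogens by atom environment:
  5 × C: 1 H each → 5
  4 × C (aromatic): 1 H each → 4
  2 × C: no H
  2 × C (aromatic): no H
  1 × Br: no H
  1 × C: 3 H
  1 × F: no H
  1 × N: 2 H
  1 × N: no H
  1 × O: no H
  Total hydrogens = 14.
Molecular formula: C14H14BrFN2O

C14H14BrFN2O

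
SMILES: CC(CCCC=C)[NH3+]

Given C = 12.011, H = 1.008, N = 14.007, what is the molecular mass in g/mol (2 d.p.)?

Molecular formula: C7H16N+.
M = 7×12.011 + 16×1.008 + 1×14.007 = 114.21 g/mol.

114.21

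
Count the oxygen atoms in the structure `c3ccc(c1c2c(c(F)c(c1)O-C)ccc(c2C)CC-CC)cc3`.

The symbol for oxygen appears 1 time in the SMILES.

1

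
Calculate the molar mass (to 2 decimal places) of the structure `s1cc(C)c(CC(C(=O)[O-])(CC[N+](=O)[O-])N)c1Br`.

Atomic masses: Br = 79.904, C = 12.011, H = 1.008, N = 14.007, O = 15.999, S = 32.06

Molecular formula: C10H12BrN2O4S-.
M = 1×79.904 + 10×12.011 + 12×1.008 + 2×14.007 + 4×15.999 + 1×32.06 = 336.18 g/mol.

336.18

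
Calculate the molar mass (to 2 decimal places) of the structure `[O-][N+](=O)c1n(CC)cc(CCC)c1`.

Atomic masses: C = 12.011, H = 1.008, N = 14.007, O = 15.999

Molecular formula: C9H14N2O2.
M = 9×12.011 + 14×1.008 + 2×14.007 + 2×15.999 = 182.22 g/mol.

182.22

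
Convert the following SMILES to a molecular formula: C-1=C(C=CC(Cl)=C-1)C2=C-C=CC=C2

Heavy atoms from the SMILES: 12 C, 1 Cl.
Implicit hydrogens by atom environment:
  9 × C (aromatic): 1 H each → 9
  3 × C (aromatic): no H
  1 × Cl: no H
  Total hydrogens = 9.
Molecular formula: C12H9Cl

C12H9Cl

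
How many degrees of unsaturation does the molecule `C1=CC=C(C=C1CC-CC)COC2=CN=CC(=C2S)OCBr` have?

8

Molecular formula from the SMILES: C17H20BrNO2S.
DoU = (2C + 2 + N − H − X)/2 = (2·17 + 2 + 1 − 20 − 1)/2 = 16/2 = 8.
(Structurally: 2 ring(s) + 6 π bond(s) = 8.)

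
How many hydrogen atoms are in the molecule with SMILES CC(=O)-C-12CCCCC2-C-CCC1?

20

Hydrogens are implicit in SMILES; fill each atom to its normal valence:
  8 × C: 2 H each → 16
  2 × C: no H
  1 × C: 3 H
  1 × C: 1 H
  1 × O: no H
  Total hydrogens = 20.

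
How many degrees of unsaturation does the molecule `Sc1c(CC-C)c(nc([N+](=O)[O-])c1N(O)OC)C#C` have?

Molecular formula from the SMILES: C11H13N3O4S.
DoU = (2C + 2 + N − H − X)/2 = (2·11 + 2 + 3 − 13 − 0)/2 = 14/2 = 7.
(Structurally: 1 ring(s) + 6 π bond(s) = 7.)

7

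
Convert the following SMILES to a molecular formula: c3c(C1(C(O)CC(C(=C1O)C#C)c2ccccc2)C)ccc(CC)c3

C23H24O2

Heavy atoms from the SMILES: 23 C, 2 O.
Implicit hydrogens by atom environment:
  9 × C (aromatic): 1 H each → 9
  4 × C: no H
  3 × C: 1 H each → 3
  3 × C (aromatic): no H
  2 × C: 3 H each → 6
  2 × C: 2 H each → 4
  2 × O: 1 H each → 2
  Total hydrogens = 24.
Molecular formula: C23H24O2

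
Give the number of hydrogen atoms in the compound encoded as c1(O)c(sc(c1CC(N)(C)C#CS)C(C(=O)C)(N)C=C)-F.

Hydrogens are implicit in SMILES; fill each atom to its normal valence:
  5 × C: no H
  4 × C (aromatic): no H
  2 × C: 3 H each → 6
  2 × C: 2 H each → 4
  2 × N: 2 H each → 4
  1 × C: 1 H
  1 × F: no H
  1 × O: 1 H
  1 × O: no H
  1 × S: 1 H
  1 × S (aromatic): no H
  Total hydrogens = 17.

17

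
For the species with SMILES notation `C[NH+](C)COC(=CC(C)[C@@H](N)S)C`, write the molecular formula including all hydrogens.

Heavy atoms from the SMILES: 9 C, 2 N, 1 O, 1 S.
Implicit hydrogens by atom environment:
  4 × C: 3 H each → 12
  3 × C: 1 H each → 3
  1 × C: 2 H
  1 × C: no H
  1 × N: 2 H
  1 × N (charge +1): 1 H
  1 × O: no H
  1 × S: 1 H
  Total hydrogens = 21.
Net charge +1.
Molecular formula: C9H21N2OS+

C9H21N2OS+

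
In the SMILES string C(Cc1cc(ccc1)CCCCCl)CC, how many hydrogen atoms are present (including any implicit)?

Hydrogens are implicit in SMILES; fill each atom to its normal valence:
  7 × C: 2 H each → 14
  4 × C (aromatic): 1 H each → 4
  2 × C (aromatic): no H
  1 × C: 3 H
  1 × Cl: no H
  Total hydrogens = 21.

21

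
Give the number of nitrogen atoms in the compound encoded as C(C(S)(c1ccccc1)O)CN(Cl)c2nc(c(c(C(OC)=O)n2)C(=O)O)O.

3

The symbol for nitrogen appears 3 times in the SMILES.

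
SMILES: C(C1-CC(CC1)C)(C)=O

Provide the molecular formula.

C8H14O

Heavy atoms from the SMILES: 8 C, 1 O.
Implicit hydrogens by atom environment:
  3 × C: 2 H each → 6
  2 × C: 3 H each → 6
  2 × C: 1 H each → 2
  1 × C: no H
  1 × O: no H
  Total hydrogens = 14.
Molecular formula: C8H14O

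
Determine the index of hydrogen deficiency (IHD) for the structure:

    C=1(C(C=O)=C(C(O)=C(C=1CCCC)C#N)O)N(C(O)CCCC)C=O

8

Molecular formula from the SMILES: C18H24N2O5.
DoU = (2C + 2 + N − H − X)/2 = (2·18 + 2 + 2 − 24 − 0)/2 = 16/2 = 8.
(Structurally: 1 ring(s) + 7 π bond(s) = 8.)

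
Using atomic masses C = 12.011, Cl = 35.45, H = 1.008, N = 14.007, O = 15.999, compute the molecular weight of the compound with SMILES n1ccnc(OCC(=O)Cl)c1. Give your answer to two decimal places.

Molecular formula: C6H5ClN2O2.
M = 6×12.011 + 1×35.45 + 5×1.008 + 2×14.007 + 2×15.999 = 172.57 g/mol.

172.57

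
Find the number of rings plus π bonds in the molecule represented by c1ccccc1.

Molecular formula from the SMILES: C6H6.
DoU = (2C + 2 + N − H − X)/2 = (2·6 + 2 + 0 − 6 − 0)/2 = 8/2 = 4.
(Structurally: 1 ring(s) + 3 π bond(s) = 4.)

4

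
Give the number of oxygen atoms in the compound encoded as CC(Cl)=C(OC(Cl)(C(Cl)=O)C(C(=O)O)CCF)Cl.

4

The symbol for oxygen appears 4 times in the SMILES.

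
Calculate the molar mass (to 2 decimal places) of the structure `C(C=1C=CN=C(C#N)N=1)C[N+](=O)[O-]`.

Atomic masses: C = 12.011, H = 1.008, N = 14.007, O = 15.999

Molecular formula: C7H6N4O2.
M = 7×12.011 + 6×1.008 + 4×14.007 + 2×15.999 = 178.15 g/mol.

178.15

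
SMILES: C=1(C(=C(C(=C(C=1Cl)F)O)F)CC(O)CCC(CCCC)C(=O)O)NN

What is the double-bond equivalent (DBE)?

5

Molecular formula from the SMILES: C16H23ClF2N2O4.
DoU = (2C + 2 + N − H − X)/2 = (2·16 + 2 + 2 − 23 − 3)/2 = 10/2 = 5.
(Structurally: 1 ring(s) + 4 π bond(s) = 5.)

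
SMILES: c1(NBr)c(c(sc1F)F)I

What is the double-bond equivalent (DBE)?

Molecular formula from the SMILES: C4HBrF2INS.
DoU = (2C + 2 + N − H − X)/2 = (2·4 + 2 + 1 − 1 − 4)/2 = 6/2 = 3.
(Structurally: 1 ring(s) + 2 π bond(s) = 3.)

3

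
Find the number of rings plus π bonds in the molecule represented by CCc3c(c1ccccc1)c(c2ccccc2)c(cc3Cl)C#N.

Molecular formula from the SMILES: C21H16ClN.
DoU = (2C + 2 + N − H − X)/2 = (2·21 + 2 + 1 − 16 − 1)/2 = 28/2 = 14.
(Structurally: 3 ring(s) + 11 π bond(s) = 14.)

14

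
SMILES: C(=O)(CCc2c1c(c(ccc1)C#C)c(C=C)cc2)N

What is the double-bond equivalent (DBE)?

11

Molecular formula from the SMILES: C17H15NO.
DoU = (2C + 2 + N − H − X)/2 = (2·17 + 2 + 1 − 15 − 0)/2 = 22/2 = 11.
(Structurally: 2 ring(s) + 9 π bond(s) = 11.)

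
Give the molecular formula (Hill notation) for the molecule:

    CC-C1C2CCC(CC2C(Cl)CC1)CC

Heavy atoms from the SMILES: 14 C, 1 Cl.
Implicit hydrogens by atom environment:
  7 × C: 2 H each → 14
  5 × C: 1 H each → 5
  2 × C: 3 H each → 6
  1 × Cl: no H
  Total hydrogens = 25.
Molecular formula: C14H25Cl

C14H25Cl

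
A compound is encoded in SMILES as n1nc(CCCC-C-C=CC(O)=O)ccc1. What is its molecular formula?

C12H16N2O2

Heavy atoms from the SMILES: 12 C, 2 N, 2 O.
Implicit hydrogens by atom environment:
  5 × C: 2 H each → 10
  3 × C (aromatic): 1 H each → 3
  2 × C: 1 H each → 2
  2 × N (aromatic): no H
  1 × C (aromatic): no H
  1 × C: no H
  1 × O: 1 H
  1 × O: no H
  Total hydrogens = 16.
Molecular formula: C12H16N2O2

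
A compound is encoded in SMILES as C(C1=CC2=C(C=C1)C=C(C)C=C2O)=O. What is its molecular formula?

Heavy atoms from the SMILES: 12 C, 2 O.
Implicit hydrogens by atom environment:
  5 × C (aromatic): 1 H each → 5
  5 × C (aromatic): no H
  1 × C: 3 H
  1 × C: 1 H
  1 × O: 1 H
  1 × O: no H
  Total hydrogens = 10.
Molecular formula: C12H10O2

C12H10O2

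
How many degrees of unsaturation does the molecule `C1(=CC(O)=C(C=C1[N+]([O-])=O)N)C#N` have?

7

Molecular formula from the SMILES: C7H5N3O3.
DoU = (2C + 2 + N − H − X)/2 = (2·7 + 2 + 3 − 5 − 0)/2 = 14/2 = 7.
(Structurally: 1 ring(s) + 6 π bond(s) = 7.)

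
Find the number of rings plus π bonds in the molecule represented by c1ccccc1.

Molecular formula from the SMILES: C6H6.
DoU = (2C + 2 + N − H − X)/2 = (2·6 + 2 + 0 − 6 − 0)/2 = 8/2 = 4.
(Structurally: 1 ring(s) + 3 π bond(s) = 4.)

4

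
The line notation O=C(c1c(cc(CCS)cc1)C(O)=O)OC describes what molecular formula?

Heavy atoms from the SMILES: 11 C, 4 O, 1 S.
Implicit hydrogens by atom environment:
  3 × C (aromatic): 1 H each → 3
  3 × C (aromatic): no H
  3 × O: no H
  2 × C: 2 H each → 4
  2 × C: no H
  1 × C: 3 H
  1 × O: 1 H
  1 × S: 1 H
  Total hydrogens = 12.
Molecular formula: C11H12O4S

C11H12O4S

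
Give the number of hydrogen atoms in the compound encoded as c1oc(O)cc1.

Hydrogens are implicit in SMILES; fill each atom to its normal valence:
  3 × C (aromatic): 1 H each → 3
  1 × C (aromatic): no H
  1 × O: 1 H
  1 × O (aromatic): no H
  Total hydrogens = 4.

4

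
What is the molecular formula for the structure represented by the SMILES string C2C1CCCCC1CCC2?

C10H18

Heavy atoms from the SMILES: 10 C.
Implicit hydrogens by atom environment:
  8 × C: 2 H each → 16
  2 × C: 1 H each → 2
  Total hydrogens = 18.
Molecular formula: C10H18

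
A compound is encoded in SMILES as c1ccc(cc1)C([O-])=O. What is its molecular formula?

C7H5O2-

Heavy atoms from the SMILES: 7 C, 2 O.
Implicit hydrogens by atom environment:
  5 × C (aromatic): 1 H each → 5
  1 × C (aromatic): no H
  1 × C: no H
  1 × O: no H
  1 × O (charge -1): no H
  Total hydrogens = 5.
Net charge -1.
Molecular formula: C7H5O2-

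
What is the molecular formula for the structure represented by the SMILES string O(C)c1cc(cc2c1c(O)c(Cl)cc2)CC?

C13H13ClO2

Heavy atoms from the SMILES: 13 C, 1 Cl, 2 O.
Implicit hydrogens by atom environment:
  6 × C (aromatic): no H
  4 × C (aromatic): 1 H each → 4
  2 × C: 3 H each → 6
  1 × C: 2 H
  1 × Cl: no H
  1 × O: 1 H
  1 × O: no H
  Total hydrogens = 13.
Molecular formula: C13H13ClO2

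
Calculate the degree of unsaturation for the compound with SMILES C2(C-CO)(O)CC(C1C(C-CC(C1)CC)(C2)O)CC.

Molecular formula from the SMILES: C16H30O3.
DoU = (2C + 2 + N − H − X)/2 = (2·16 + 2 + 0 − 30 − 0)/2 = 4/2 = 2.
(Structurally: 2 ring(s) + 0 π bond(s) = 2.)

2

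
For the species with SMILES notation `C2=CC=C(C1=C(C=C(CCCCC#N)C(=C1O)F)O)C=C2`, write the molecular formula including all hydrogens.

C17H16FNO2

Heavy atoms from the SMILES: 17 C, 1 F, 1 N, 2 O.
Implicit hydrogens by atom environment:
  6 × C (aromatic): 1 H each → 6
  6 × C (aromatic): no H
  4 × C: 2 H each → 8
  2 × O: 1 H each → 2
  1 × C: no H
  1 × F: no H
  1 × N: no H
  Total hydrogens = 16.
Molecular formula: C17H16FNO2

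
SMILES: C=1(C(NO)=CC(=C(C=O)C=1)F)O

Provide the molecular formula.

Heavy atoms from the SMILES: 7 C, 1 F, 1 N, 3 O.
Implicit hydrogens by atom environment:
  4 × C (aromatic): no H
  2 × C (aromatic): 1 H each → 2
  2 × O: 1 H each → 2
  1 × C: 1 H
  1 × F: no H
  1 × N: 1 H
  1 × O: no H
  Total hydrogens = 6.
Molecular formula: C7H6FNO3

C7H6FNO3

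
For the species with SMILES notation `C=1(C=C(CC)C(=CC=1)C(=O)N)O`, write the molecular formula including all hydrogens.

Heavy atoms from the SMILES: 9 C, 1 N, 2 O.
Implicit hydrogens by atom environment:
  3 × C (aromatic): 1 H each → 3
  3 × C (aromatic): no H
  1 × C: 3 H
  1 × C: 2 H
  1 × C: no H
  1 × N: 2 H
  1 × O: 1 H
  1 × O: no H
  Total hydrogens = 11.
Molecular formula: C9H11NO2

C9H11NO2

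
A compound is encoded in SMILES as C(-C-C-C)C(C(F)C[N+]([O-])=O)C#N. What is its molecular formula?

C8H13FN2O2

Heavy atoms from the SMILES: 8 C, 1 F, 2 N, 2 O.
Implicit hydrogens by atom environment:
  4 × C: 2 H each → 8
  2 × C: 1 H each → 2
  1 × C: 3 H
  1 × C: no H
  1 × F: no H
  1 × N: no H
  1 × N (charge +1): no H
  1 × O: no H
  1 × O (charge -1): no H
  Total hydrogens = 13.
Molecular formula: C8H13FN2O2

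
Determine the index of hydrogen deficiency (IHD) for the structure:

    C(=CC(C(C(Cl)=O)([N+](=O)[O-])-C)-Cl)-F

3

Molecular formula from the SMILES: C6H6Cl2FNO3.
DoU = (2C + 2 + N − H − X)/2 = (2·6 + 2 + 1 − 6 − 3)/2 = 6/2 = 3.
(Structurally: 0 ring(s) + 3 π bond(s) = 3.)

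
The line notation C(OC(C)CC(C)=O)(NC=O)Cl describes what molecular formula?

Heavy atoms from the SMILES: 7 C, 1 Cl, 1 N, 3 O.
Implicit hydrogens by atom environment:
  3 × C: 1 H each → 3
  3 × O: no H
  2 × C: 3 H each → 6
  1 × C: 2 H
  1 × C: no H
  1 × Cl: no H
  1 × N: 1 H
  Total hydrogens = 12.
Molecular formula: C7H12ClNO3

C7H12ClNO3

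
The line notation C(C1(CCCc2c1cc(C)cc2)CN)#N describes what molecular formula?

C13H16N2

Heavy atoms from the SMILES: 13 C, 2 N.
Implicit hydrogens by atom environment:
  4 × C: 2 H each → 8
  3 × C (aromatic): 1 H each → 3
  3 × C (aromatic): no H
  2 × C: no H
  1 × C: 3 H
  1 × N: 2 H
  1 × N: no H
  Total hydrogens = 16.
Molecular formula: C13H16N2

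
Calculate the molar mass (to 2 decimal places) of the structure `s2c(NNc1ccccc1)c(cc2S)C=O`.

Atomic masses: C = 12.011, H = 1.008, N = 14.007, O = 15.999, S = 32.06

250.33

Molecular formula: C11H10N2OS2.
M = 11×12.011 + 10×1.008 + 2×14.007 + 1×15.999 + 2×32.06 = 250.33 g/mol.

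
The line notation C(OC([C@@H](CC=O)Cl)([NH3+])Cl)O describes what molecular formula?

C5H10Cl2NO3+

Heavy atoms from the SMILES: 5 C, 2 Cl, 1 N, 3 O.
Implicit hydrogens by atom environment:
  2 × C: 2 H each → 4
  2 × C: 1 H each → 2
  2 × Cl: no H
  2 × O: no H
  1 × C: no H
  1 × N (charge +1): 3 H
  1 × O: 1 H
  Total hydrogens = 10.
Net charge +1.
Molecular formula: C5H10Cl2NO3+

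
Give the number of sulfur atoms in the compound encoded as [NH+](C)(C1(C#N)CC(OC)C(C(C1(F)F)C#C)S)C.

1

The symbol for sulfur appears 1 time in the SMILES.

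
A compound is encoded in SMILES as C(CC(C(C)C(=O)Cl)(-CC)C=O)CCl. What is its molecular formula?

C10H16Cl2O2

Heavy atoms from the SMILES: 10 C, 2 Cl, 2 O.
Implicit hydrogens by atom environment:
  4 × C: 2 H each → 8
  2 × C: 3 H each → 6
  2 × C: 1 H each → 2
  2 × C: no H
  2 × Cl: no H
  2 × O: no H
  Total hydrogens = 16.
Molecular formula: C10H16Cl2O2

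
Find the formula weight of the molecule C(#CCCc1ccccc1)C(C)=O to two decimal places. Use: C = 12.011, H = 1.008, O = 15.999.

Molecular formula: C12H12O.
M = 12×12.011 + 12×1.008 + 1×15.999 = 172.23 g/mol.

172.23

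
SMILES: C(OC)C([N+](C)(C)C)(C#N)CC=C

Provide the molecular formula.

Heavy atoms from the SMILES: 10 C, 2 N, 1 O.
Implicit hydrogens by atom environment:
  4 × C: 3 H each → 12
  3 × C: 2 H each → 6
  2 × C: no H
  1 × C: 1 H
  1 × N (charge +1): no H
  1 × N: no H
  1 × O: no H
  Total hydrogens = 19.
Net charge +1.
Molecular formula: C10H19N2O+

C10H19N2O+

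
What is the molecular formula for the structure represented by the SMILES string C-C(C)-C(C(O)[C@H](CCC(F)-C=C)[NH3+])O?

C11H23FNO2+

Heavy atoms from the SMILES: 11 C, 1 F, 1 N, 2 O.
Implicit hydrogens by atom environment:
  6 × C: 1 H each → 6
  3 × C: 2 H each → 6
  2 × C: 3 H each → 6
  2 × O: 1 H each → 2
  1 × F: no H
  1 × N (charge +1): 3 H
  Total hydrogens = 23.
Net charge +1.
Molecular formula: C11H23FNO2+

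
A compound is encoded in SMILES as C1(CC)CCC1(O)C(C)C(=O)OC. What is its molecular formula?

C10H18O3

Heavy atoms from the SMILES: 10 C, 3 O.
Implicit hydrogens by atom environment:
  3 × C: 3 H each → 9
  3 × C: 2 H each → 6
  2 × C: 1 H each → 2
  2 × C: no H
  2 × O: no H
  1 × O: 1 H
  Total hydrogens = 18.
Molecular formula: C10H18O3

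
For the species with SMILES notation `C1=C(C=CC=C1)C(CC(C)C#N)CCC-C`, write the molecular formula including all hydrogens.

Heavy atoms from the SMILES: 15 C, 1 N.
Implicit hydrogens by atom environment:
  5 × C (aromatic): 1 H each → 5
  4 × C: 2 H each → 8
  2 × C: 3 H each → 6
  2 × C: 1 H each → 2
  1 × C: no H
  1 × C (aromatic): no H
  1 × N: no H
  Total hydrogens = 21.
Molecular formula: C15H21N

C15H21N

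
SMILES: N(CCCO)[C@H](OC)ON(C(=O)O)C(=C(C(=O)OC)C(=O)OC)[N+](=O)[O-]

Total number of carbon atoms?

12

The symbol for carbon appears 12 times in the SMILES.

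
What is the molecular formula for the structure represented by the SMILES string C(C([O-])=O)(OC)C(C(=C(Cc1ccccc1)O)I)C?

Heavy atoms from the SMILES: 14 C, 1 I, 4 O.
Implicit hydrogens by atom environment:
  5 × C (aromatic): 1 H each → 5
  3 × C: no H
  2 × C: 3 H each → 6
  2 × C: 1 H each → 2
  2 × O: no H
  1 × C: 2 H
  1 × C (aromatic): no H
  1 × I: no H
  1 × O: 1 H
  1 × O (charge -1): no H
  Total hydrogens = 16.
Net charge -1.
Molecular formula: C14H16IO4-

C14H16IO4-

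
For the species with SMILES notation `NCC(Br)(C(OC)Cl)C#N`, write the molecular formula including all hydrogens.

C5H8BrClN2O

Heavy atoms from the SMILES: 1 Br, 5 C, 1 Cl, 2 N, 1 O.
Implicit hydrogens by atom environment:
  2 × C: no H
  1 × Br: no H
  1 × C: 3 H
  1 × C: 2 H
  1 × C: 1 H
  1 × Cl: no H
  1 × N: 2 H
  1 × N: no H
  1 × O: no H
  Total hydrogens = 8.
Molecular formula: C5H8BrClN2O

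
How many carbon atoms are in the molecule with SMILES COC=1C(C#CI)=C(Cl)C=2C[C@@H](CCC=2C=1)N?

The symbol for carbon appears 13 times in the SMILES. (Cl is a single chlorine, not C + l.)

13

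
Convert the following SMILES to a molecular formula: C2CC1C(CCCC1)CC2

Heavy atoms from the SMILES: 10 C.
Implicit hydrogens by atom environment:
  8 × C: 2 H each → 16
  2 × C: 1 H each → 2
  Total hydrogens = 18.
Molecular formula: C10H18

C10H18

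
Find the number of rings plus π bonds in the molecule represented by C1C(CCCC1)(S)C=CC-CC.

Molecular formula from the SMILES: C11H20S.
DoU = (2C + 2 + N − H − X)/2 = (2·11 + 2 + 0 − 20 − 0)/2 = 4/2 = 2.
(Structurally: 1 ring(s) + 1 π bond(s) = 2.)

2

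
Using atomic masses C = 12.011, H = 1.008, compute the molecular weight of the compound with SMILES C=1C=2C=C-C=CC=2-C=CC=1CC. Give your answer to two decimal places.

156.23

Molecular formula: C12H12.
M = 12×12.011 + 12×1.008 = 156.23 g/mol.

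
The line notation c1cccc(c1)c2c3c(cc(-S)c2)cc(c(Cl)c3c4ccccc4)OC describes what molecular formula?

C23H17ClOS

Heavy atoms from the SMILES: 23 C, 1 Cl, 1 O, 1 S.
Implicit hydrogens by atom environment:
  13 × C (aromatic): 1 H each → 13
  9 × C (aromatic): no H
  1 × C: 3 H
  1 × Cl: no H
  1 × O: no H
  1 × S: 1 H
  Total hydrogens = 17.
Molecular formula: C23H17ClOS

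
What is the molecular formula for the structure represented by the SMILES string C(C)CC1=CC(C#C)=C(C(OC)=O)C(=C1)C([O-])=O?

C14H13O4-

Heavy atoms from the SMILES: 14 C, 4 O.
Implicit hydrogens by atom environment:
  4 × C (aromatic): no H
  3 × C: no H
  3 × O: no H
  2 × C: 3 H each → 6
  2 × C: 2 H each → 4
  2 × C (aromatic): 1 H each → 2
  1 × C: 1 H
  1 × O (charge -1): no H
  Total hydrogens = 13.
Net charge -1.
Molecular formula: C14H13O4-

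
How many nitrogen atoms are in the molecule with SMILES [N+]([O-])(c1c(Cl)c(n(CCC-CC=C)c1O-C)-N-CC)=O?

The symbol for nitrogen appears 3 times in the SMILES.

3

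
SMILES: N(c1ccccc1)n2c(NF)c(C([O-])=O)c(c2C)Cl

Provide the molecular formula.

Heavy atoms from the SMILES: 12 C, 1 Cl, 1 F, 3 N, 2 O.
Implicit hydrogens by atom environment:
  5 × C (aromatic): 1 H each → 5
  5 × C (aromatic): no H
  2 × N: 1 H each → 2
  1 × C: 3 H
  1 × C: no H
  1 × Cl: no H
  1 × F: no H
  1 × N (aromatic): no H
  1 × O: no H
  1 × O (charge -1): no H
  Total hydrogens = 10.
Net charge -1.
Molecular formula: C12H10ClFN3O2-

C12H10ClFN3O2-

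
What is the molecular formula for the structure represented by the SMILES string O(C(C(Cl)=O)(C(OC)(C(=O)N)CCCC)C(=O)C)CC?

C13H22ClNO5

Heavy atoms from the SMILES: 13 C, 1 Cl, 1 N, 5 O.
Implicit hydrogens by atom environment:
  5 × C: no H
  5 × O: no H
  4 × C: 3 H each → 12
  4 × C: 2 H each → 8
  1 × Cl: no H
  1 × N: 2 H
  Total hydrogens = 22.
Molecular formula: C13H22ClNO5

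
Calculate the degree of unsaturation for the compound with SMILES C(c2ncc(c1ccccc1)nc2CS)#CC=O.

11

Molecular formula from the SMILES: C14H10N2OS.
DoU = (2C + 2 + N − H − X)/2 = (2·14 + 2 + 2 − 10 − 0)/2 = 22/2 = 11.
(Structurally: 2 ring(s) + 9 π bond(s) = 11.)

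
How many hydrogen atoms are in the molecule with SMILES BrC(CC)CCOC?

Hydrogens are implicit in SMILES; fill each atom to its normal valence:
  3 × C: 2 H each → 6
  2 × C: 3 H each → 6
  1 × Br: no H
  1 × C: 1 H
  1 × O: no H
  Total hydrogens = 13.

13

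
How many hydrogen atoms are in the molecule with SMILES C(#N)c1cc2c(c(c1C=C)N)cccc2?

Hydrogens are implicit in SMILES; fill each atom to its normal valence:
  5 × C (aromatic): 1 H each → 5
  5 × C (aromatic): no H
  1 × C: 2 H
  1 × C: 1 H
  1 × C: no H
  1 × N: 2 H
  1 × N: no H
  Total hydrogens = 10.

10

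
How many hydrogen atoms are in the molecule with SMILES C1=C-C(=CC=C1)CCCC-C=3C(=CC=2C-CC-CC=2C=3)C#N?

Hydrogens are implicit in SMILES; fill each atom to its normal valence:
  8 × C: 2 H each → 16
  7 × C (aromatic): 1 H each → 7
  5 × C (aromatic): no H
  1 × C: no H
  1 × N: no H
  Total hydrogens = 23.

23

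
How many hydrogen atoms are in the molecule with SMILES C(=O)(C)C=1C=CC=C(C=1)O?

8

Hydrogens are implicit in SMILES; fill each atom to its normal valence:
  4 × C (aromatic): 1 H each → 4
  2 × C (aromatic): no H
  1 × C: 3 H
  1 × C: no H
  1 × O: 1 H
  1 × O: no H
  Total hydrogens = 8.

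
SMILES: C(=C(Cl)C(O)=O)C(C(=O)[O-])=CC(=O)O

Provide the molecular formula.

C7H4ClO6-

Heavy atoms from the SMILES: 7 C, 1 Cl, 6 O.
Implicit hydrogens by atom environment:
  5 × C: no H
  3 × O: no H
  2 × C: 1 H each → 2
  2 × O: 1 H each → 2
  1 × Cl: no H
  1 × O (charge -1): no H
  Total hydrogens = 4.
Net charge -1.
Molecular formula: C7H4ClO6-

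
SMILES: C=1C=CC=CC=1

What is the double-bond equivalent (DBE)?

Molecular formula from the SMILES: C6H6.
DoU = (2C + 2 + N − H − X)/2 = (2·6 + 2 + 0 − 6 − 0)/2 = 8/2 = 4.
(Structurally: 1 ring(s) + 3 π bond(s) = 4.)

4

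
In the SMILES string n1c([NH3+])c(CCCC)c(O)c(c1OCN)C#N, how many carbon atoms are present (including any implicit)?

11

The symbol for carbon appears 11 times in the SMILES. Lowercase c denotes aromatic carbon and counts toward C.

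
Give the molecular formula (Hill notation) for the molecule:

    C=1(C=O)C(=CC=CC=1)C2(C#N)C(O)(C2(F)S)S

Heavy atoms from the SMILES: 11 C, 1 F, 1 N, 2 O, 2 S.
Implicit hydrogens by atom environment:
  4 × C (aromatic): 1 H each → 4
  4 × C: no H
  2 × C (aromatic): no H
  2 × S: 1 H each → 2
  1 × C: 1 H
  1 × F: no H
  1 × N: no H
  1 × O: 1 H
  1 × O: no H
  Total hydrogens = 8.
Molecular formula: C11H8FNO2S2

C11H8FNO2S2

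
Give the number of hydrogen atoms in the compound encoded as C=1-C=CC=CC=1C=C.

8

Hydrogens are implicit in SMILES; fill each atom to its normal valence:
  5 × C (aromatic): 1 H each → 5
  1 × C: 2 H
  1 × C: 1 H
  1 × C (aromatic): no H
  Total hydrogens = 8.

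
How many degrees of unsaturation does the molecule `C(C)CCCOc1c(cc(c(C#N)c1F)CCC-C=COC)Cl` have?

7

Molecular formula from the SMILES: C18H23ClFNO2.
DoU = (2C + 2 + N − H − X)/2 = (2·18 + 2 + 1 − 23 − 2)/2 = 14/2 = 7.
(Structurally: 1 ring(s) + 6 π bond(s) = 7.)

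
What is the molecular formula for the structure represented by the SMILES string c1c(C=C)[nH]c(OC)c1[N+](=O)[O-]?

Heavy atoms from the SMILES: 7 C, 2 N, 3 O.
Implicit hydrogens by atom environment:
  3 × C (aromatic): no H
  2 × O: no H
  1 × C: 3 H
  1 × C: 2 H
  1 × C (aromatic): 1 H
  1 × C: 1 H
  1 × N (aromatic): 1 H
  1 × N (charge +1): no H
  1 × O (charge -1): no H
  Total hydrogens = 8.
Molecular formula: C7H8N2O3

C7H8N2O3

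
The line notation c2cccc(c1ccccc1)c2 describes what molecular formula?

Heavy atoms from the SMILES: 12 C.
Implicit hydrogens by atom environment:
  10 × C (aromatic): 1 H each → 10
  2 × C (aromatic): no H
  Total hydrogens = 10.
Molecular formula: C12H10

C12H10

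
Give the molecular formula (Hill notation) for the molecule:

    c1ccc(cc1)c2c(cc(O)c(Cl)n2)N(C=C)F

C13H10ClFN2O

Heavy atoms from the SMILES: 13 C, 1 Cl, 1 F, 2 N, 1 O.
Implicit hydrogens by atom environment:
  6 × C (aromatic): 1 H each → 6
  5 × C (aromatic): no H
  1 × C: 2 H
  1 × C: 1 H
  1 × Cl: no H
  1 × F: no H
  1 × N (aromatic): no H
  1 × N: no H
  1 × O: 1 H
  Total hydrogens = 10.
Molecular formula: C13H10ClFN2O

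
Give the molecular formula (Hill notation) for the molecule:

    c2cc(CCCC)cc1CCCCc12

C14H20

Heavy atoms from the SMILES: 14 C.
Implicit hydrogens by atom environment:
  7 × C: 2 H each → 14
  3 × C (aromatic): 1 H each → 3
  3 × C (aromatic): no H
  1 × C: 3 H
  Total hydrogens = 20.
Molecular formula: C14H20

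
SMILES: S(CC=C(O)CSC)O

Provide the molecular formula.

C5H10O2S2

Heavy atoms from the SMILES: 5 C, 2 O, 2 S.
Implicit hydrogens by atom environment:
  2 × C: 2 H each → 4
  2 × O: 1 H each → 2
  2 × S: no H
  1 × C: 3 H
  1 × C: 1 H
  1 × C: no H
  Total hydrogens = 10.
Molecular formula: C5H10O2S2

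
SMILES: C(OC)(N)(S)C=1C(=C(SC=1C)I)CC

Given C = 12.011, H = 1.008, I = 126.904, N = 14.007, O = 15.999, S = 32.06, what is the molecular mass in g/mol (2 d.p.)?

Molecular formula: C9H14INOS2.
M = 9×12.011 + 14×1.008 + 1×126.904 + 1×14.007 + 1×15.999 + 2×32.06 = 343.24 g/mol.

343.24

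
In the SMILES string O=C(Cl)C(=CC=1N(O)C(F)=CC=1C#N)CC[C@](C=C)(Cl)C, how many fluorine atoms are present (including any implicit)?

1

The symbol for fluorine appears 1 time in the SMILES.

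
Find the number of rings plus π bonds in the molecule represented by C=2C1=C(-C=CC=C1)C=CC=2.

Molecular formula from the SMILES: C10H8.
DoU = (2C + 2 + N − H − X)/2 = (2·10 + 2 + 0 − 8 − 0)/2 = 14/2 = 7.
(Structurally: 2 ring(s) + 5 π bond(s) = 7.)

7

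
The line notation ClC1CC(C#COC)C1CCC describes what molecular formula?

C10H15ClO

Heavy atoms from the SMILES: 10 C, 1 Cl, 1 O.
Implicit hydrogens by atom environment:
  3 × C: 2 H each → 6
  3 × C: 1 H each → 3
  2 × C: 3 H each → 6
  2 × C: no H
  1 × Cl: no H
  1 × O: no H
  Total hydrogens = 15.
Molecular formula: C10H15ClO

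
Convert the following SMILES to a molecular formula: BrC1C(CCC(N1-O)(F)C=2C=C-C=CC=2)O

Heavy atoms from the SMILES: 1 Br, 11 C, 1 F, 1 N, 2 O.
Implicit hydrogens by atom environment:
  5 × C (aromatic): 1 H each → 5
  2 × C: 2 H each → 4
  2 × C: 1 H each → 2
  2 × O: 1 H each → 2
  1 × Br: no H
  1 × C: no H
  1 × C (aromatic): no H
  1 × F: no H
  1 × N: no H
  Total hydrogens = 13.
Molecular formula: C11H13BrFNO2

C11H13BrFNO2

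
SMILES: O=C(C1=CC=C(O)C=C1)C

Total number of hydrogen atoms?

8

Hydrogens are implicit in SMILES; fill each atom to its normal valence:
  4 × C (aromatic): 1 H each → 4
  2 × C (aromatic): no H
  1 × C: 3 H
  1 × C: no H
  1 × O: 1 H
  1 × O: no H
  Total hydrogens = 8.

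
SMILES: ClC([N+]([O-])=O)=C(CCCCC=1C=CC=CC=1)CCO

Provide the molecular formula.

C14H18ClNO3

Heavy atoms from the SMILES: 14 C, 1 Cl, 1 N, 3 O.
Implicit hydrogens by atom environment:
  6 × C: 2 H each → 12
  5 × C (aromatic): 1 H each → 5
  2 × C: no H
  1 × C (aromatic): no H
  1 × Cl: no H
  1 × N (charge +1): no H
  1 × O: 1 H
  1 × O: no H
  1 × O (charge -1): no H
  Total hydrogens = 18.
Molecular formula: C14H18ClNO3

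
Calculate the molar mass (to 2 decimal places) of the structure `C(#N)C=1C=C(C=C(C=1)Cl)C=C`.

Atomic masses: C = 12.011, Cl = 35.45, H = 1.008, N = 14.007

Molecular formula: C9H6ClN.
M = 9×12.011 + 1×35.45 + 6×1.008 + 1×14.007 = 163.60 g/mol.

163.60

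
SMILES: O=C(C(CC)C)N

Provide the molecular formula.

C5H11NO

Heavy atoms from the SMILES: 5 C, 1 N, 1 O.
Implicit hydrogens by atom environment:
  2 × C: 3 H each → 6
  1 × C: 2 H
  1 × C: 1 H
  1 × C: no H
  1 × N: 2 H
  1 × O: no H
  Total hydrogens = 11.
Molecular formula: C5H11NO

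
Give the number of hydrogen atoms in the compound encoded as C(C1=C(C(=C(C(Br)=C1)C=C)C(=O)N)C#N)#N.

6

Hydrogens are implicit in SMILES; fill each atom to its normal valence:
  5 × C (aromatic): no H
  3 × C: no H
  2 × N: no H
  1 × Br: no H
  1 × C: 2 H
  1 × C (aromatic): 1 H
  1 × C: 1 H
  1 × N: 2 H
  1 × O: no H
  Total hydrogens = 6.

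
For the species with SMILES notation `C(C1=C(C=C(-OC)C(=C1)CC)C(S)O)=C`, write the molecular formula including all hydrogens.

C12H16O2S

Heavy atoms from the SMILES: 12 C, 2 O, 1 S.
Implicit hydrogens by atom environment:
  4 × C (aromatic): no H
  2 × C: 3 H each → 6
  2 × C: 2 H each → 4
  2 × C (aromatic): 1 H each → 2
  2 × C: 1 H each → 2
  1 × O: 1 H
  1 × O: no H
  1 × S: 1 H
  Total hydrogens = 16.
Molecular formula: C12H16O2S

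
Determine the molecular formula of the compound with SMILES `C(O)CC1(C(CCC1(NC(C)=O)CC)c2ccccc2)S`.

Heavy atoms from the SMILES: 17 C, 1 N, 2 O, 1 S.
Implicit hydrogens by atom environment:
  5 × C: 2 H each → 10
  5 × C (aromatic): 1 H each → 5
  3 × C: no H
  2 × C: 3 H each → 6
  1 × C: 1 H
  1 × C (aromatic): no H
  1 × N: 1 H
  1 × O: 1 H
  1 × O: no H
  1 × S: 1 H
  Total hydrogens = 25.
Molecular formula: C17H25NO2S

C17H25NO2S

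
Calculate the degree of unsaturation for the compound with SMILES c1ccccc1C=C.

Molecular formula from the SMILES: C8H8.
DoU = (2C + 2 + N − H − X)/2 = (2·8 + 2 + 0 − 8 − 0)/2 = 10/2 = 5.
(Structurally: 1 ring(s) + 4 π bond(s) = 5.)

5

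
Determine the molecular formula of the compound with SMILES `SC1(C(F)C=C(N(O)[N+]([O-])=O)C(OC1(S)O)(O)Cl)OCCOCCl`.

C9H13Cl2FN2O8S2

Heavy atoms from the SMILES: 9 C, 2 Cl, 1 F, 2 N, 8 O, 2 S.
Implicit hydrogens by atom environment:
  4 × C: no H
  4 × O: no H
  3 × C: 2 H each → 6
  3 × O: 1 H each → 3
  2 × C: 1 H each → 2
  2 × Cl: no H
  2 × S: 1 H each → 2
  1 × F: no H
  1 × N: no H
  1 × N (charge +1): no H
  1 × O (charge -1): no H
  Total hydrogens = 13.
Molecular formula: C9H13Cl2FN2O8S2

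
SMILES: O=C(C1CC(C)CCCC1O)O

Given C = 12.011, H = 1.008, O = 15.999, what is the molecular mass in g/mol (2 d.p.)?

Molecular formula: C9H16O3.
M = 9×12.011 + 16×1.008 + 3×15.999 = 172.22 g/mol.

172.22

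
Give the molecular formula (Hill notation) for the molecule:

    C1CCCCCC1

Heavy atoms from the SMILES: 7 C.
Implicit hydrogens by atom environment:
  7 × C: 2 H each → 14
  Total hydrogens = 14.
Molecular formula: C7H14

C7H14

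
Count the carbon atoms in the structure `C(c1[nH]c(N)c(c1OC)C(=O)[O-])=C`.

The symbol for carbon appears 8 times in the SMILES. Lowercase c denotes aromatic carbon and counts toward C.

8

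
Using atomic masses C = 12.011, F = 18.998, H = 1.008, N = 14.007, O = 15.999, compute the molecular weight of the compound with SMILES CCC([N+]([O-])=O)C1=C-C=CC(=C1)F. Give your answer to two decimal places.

Molecular formula: C9H10FNO2.
M = 9×12.011 + 1×18.998 + 10×1.008 + 1×14.007 + 2×15.999 = 183.18 g/mol.

183.18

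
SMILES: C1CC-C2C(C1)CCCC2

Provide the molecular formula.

Heavy atoms from the SMILES: 10 C.
Implicit hydrogens by atom environment:
  8 × C: 2 H each → 16
  2 × C: 1 H each → 2
  Total hydrogens = 18.
Molecular formula: C10H18

C10H18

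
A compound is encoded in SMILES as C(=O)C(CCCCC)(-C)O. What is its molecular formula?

Heavy atoms from the SMILES: 8 C, 2 O.
Implicit hydrogens by atom environment:
  4 × C: 2 H each → 8
  2 × C: 3 H each → 6
  1 × C: 1 H
  1 × C: no H
  1 × O: 1 H
  1 × O: no H
  Total hydrogens = 16.
Molecular formula: C8H16O2

C8H16O2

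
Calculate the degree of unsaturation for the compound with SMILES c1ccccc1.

Molecular formula from the SMILES: C6H6.
DoU = (2C + 2 + N − H − X)/2 = (2·6 + 2 + 0 − 6 − 0)/2 = 8/2 = 4.
(Structurally: 1 ring(s) + 3 π bond(s) = 4.)

4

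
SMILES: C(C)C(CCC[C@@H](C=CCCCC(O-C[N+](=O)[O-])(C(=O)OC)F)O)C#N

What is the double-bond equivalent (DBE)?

5

Molecular formula from the SMILES: C17H27FN2O6.
DoU = (2C + 2 + N − H − X)/2 = (2·17 + 2 + 2 − 27 − 1)/2 = 10/2 = 5.
(Structurally: 0 ring(s) + 5 π bond(s) = 5.)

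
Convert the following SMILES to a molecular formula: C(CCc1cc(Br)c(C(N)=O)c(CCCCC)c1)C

C16H24BrNO

Heavy atoms from the SMILES: 1 Br, 16 C, 1 N, 1 O.
Implicit hydrogens by atom environment:
  7 × C: 2 H each → 14
  4 × C (aromatic): no H
  2 × C: 3 H each → 6
  2 × C (aromatic): 1 H each → 2
  1 × Br: no H
  1 × C: no H
  1 × N: 2 H
  1 × O: no H
  Total hydrogens = 24.
Molecular formula: C16H24BrNO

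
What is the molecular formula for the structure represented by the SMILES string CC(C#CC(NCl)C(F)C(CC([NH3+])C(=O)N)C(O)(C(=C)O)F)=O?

C13H19ClF2N3O4+

Heavy atoms from the SMILES: 13 C, 1 Cl, 2 F, 3 N, 4 O.
Implicit hydrogens by atom environment:
  6 × C: no H
  4 × C: 1 H each → 4
  2 × C: 2 H each → 4
  2 × F: no H
  2 × O: 1 H each → 2
  2 × O: no H
  1 × C: 3 H
  1 × Cl: no H
  1 × N (charge +1): 3 H
  1 × N: 2 H
  1 × N: 1 H
  Total hydrogens = 19.
Net charge +1.
Molecular formula: C13H19ClF2N3O4+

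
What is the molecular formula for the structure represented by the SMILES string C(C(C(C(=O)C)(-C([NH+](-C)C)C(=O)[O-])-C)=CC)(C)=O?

C13H21NO4

Heavy atoms from the SMILES: 13 C, 1 N, 4 O.
Implicit hydrogens by atom environment:
  6 × C: 3 H each → 18
  5 × C: no H
  3 × O: no H
  2 × C: 1 H each → 2
  1 × N (charge +1): 1 H
  1 × O (charge -1): no H
  Total hydrogens = 21.
Molecular formula: C13H21NO4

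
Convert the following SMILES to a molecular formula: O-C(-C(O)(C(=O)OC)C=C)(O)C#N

C7H9NO5

Heavy atoms from the SMILES: 7 C, 1 N, 5 O.
Implicit hydrogens by atom environment:
  4 × C: no H
  3 × O: 1 H each → 3
  2 × O: no H
  1 × C: 3 H
  1 × C: 2 H
  1 × C: 1 H
  1 × N: no H
  Total hydrogens = 9.
Molecular formula: C7H9NO5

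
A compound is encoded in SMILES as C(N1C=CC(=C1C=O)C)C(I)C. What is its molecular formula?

C9H12INO

Heavy atoms from the SMILES: 9 C, 1 I, 1 N, 1 O.
Implicit hydrogens by atom environment:
  2 × C: 3 H each → 6
  2 × C (aromatic): 1 H each → 2
  2 × C: 1 H each → 2
  2 × C (aromatic): no H
  1 × C: 2 H
  1 × I: no H
  1 × N (aromatic): no H
  1 × O: no H
  Total hydrogens = 12.
Molecular formula: C9H12INO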